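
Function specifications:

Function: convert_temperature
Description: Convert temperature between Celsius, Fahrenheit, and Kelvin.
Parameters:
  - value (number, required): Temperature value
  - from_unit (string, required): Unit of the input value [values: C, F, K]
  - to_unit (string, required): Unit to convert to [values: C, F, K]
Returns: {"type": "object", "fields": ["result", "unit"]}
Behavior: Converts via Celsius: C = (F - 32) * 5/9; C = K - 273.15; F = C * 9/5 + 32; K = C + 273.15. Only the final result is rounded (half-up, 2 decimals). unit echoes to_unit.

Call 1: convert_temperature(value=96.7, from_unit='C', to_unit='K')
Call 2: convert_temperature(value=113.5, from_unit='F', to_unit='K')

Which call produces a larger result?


Call 1:
  Input already in C: 96.7
  To K: 96.7 + 273.15 = 369.85
  Round to 2 decimals: 369.85
  -> 369.85 K
Call 2:
  To C: (113.5 - 32) * 5/9 = 45.277778
  To K: 45.277778 + 273.15 = 318.427778
  Round to 2 decimals: 318.43
  -> 318.43 K
Call 1 (369.85 K)


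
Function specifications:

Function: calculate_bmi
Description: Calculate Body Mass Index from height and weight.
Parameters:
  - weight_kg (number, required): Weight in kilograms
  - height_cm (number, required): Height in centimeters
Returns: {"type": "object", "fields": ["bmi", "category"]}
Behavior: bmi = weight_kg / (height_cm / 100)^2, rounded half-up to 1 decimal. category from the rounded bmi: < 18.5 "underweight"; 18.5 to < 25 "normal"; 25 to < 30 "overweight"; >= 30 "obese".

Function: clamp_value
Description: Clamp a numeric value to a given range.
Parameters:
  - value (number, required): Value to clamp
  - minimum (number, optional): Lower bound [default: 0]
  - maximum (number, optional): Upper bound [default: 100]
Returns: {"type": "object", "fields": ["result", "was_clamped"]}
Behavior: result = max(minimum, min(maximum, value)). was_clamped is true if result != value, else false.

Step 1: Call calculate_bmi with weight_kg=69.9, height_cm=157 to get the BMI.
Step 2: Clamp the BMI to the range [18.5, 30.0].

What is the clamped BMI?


Step 1: calculate_bmi(weight_kg=69.9, height_cm=157)
  height_m = 157 / 100 = 1.57
  bmi = 69.9 / 1.57^2 = 69.9 / 2.4649 = 28.358148 -> 28.4
  25 <= 28.4 < 30 -> overweight
  -> bmi = 28.4
Step 2: clamp_value(value=28.4, minimum=18.5, maximum=30.0)
  result = max(18.5, min(30.0, 28.4)) = max(18.5, 28.4) = 28.4
  was_clamped = (28.4 != 28.4) = false
  -> result = 28.4
28.4


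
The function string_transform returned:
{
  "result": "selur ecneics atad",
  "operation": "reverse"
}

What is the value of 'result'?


selur ecneics atad


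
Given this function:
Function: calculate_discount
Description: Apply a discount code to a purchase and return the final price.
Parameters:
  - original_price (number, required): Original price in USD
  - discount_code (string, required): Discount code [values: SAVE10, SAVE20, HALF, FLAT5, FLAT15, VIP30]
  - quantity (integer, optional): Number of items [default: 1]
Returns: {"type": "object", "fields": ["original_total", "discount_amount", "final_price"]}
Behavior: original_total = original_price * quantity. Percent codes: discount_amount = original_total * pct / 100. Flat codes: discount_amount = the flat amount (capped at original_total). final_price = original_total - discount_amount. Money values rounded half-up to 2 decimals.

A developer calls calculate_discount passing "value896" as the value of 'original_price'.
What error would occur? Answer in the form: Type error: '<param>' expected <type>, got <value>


Spec: 'original_price' is declared as number; "value896" is a string.
Type error: 'original_price' expected number, got "value896"


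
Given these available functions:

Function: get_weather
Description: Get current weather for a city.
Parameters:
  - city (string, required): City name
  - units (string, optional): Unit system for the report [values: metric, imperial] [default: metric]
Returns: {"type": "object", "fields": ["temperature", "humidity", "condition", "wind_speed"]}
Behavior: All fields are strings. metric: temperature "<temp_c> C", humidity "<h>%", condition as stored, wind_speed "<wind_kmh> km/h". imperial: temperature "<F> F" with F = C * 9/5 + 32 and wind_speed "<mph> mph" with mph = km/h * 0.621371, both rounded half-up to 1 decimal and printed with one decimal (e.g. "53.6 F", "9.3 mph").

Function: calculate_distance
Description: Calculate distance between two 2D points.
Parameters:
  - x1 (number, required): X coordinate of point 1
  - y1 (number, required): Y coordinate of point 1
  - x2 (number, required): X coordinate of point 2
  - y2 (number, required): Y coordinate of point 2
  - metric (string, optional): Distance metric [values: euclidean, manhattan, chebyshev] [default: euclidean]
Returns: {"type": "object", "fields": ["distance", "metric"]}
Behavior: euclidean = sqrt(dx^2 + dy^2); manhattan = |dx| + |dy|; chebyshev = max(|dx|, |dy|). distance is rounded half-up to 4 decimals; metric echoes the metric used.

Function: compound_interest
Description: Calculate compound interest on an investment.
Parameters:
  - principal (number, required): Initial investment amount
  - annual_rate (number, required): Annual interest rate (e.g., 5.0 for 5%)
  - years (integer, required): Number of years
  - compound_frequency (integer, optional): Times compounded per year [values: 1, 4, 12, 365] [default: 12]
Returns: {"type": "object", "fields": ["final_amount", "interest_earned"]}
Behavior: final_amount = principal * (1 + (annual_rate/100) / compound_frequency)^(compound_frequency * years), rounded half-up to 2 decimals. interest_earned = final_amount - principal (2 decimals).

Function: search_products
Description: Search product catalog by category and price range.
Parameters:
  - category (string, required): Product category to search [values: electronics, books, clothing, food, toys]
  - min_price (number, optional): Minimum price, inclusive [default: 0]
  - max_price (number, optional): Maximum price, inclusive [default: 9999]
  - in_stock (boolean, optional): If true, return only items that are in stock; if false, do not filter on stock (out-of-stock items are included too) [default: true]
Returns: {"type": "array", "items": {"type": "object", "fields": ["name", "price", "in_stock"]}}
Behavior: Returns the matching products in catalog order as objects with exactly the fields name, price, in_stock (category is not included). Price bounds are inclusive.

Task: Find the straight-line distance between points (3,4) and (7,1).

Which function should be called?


The task needs a function whose description is: Calculate distance between two 2D points.
calculate_distance


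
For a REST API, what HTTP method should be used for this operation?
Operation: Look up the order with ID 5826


GET = read, POST = create, PUT = update/replace, DELETE = remove
This operation is a read.
GET


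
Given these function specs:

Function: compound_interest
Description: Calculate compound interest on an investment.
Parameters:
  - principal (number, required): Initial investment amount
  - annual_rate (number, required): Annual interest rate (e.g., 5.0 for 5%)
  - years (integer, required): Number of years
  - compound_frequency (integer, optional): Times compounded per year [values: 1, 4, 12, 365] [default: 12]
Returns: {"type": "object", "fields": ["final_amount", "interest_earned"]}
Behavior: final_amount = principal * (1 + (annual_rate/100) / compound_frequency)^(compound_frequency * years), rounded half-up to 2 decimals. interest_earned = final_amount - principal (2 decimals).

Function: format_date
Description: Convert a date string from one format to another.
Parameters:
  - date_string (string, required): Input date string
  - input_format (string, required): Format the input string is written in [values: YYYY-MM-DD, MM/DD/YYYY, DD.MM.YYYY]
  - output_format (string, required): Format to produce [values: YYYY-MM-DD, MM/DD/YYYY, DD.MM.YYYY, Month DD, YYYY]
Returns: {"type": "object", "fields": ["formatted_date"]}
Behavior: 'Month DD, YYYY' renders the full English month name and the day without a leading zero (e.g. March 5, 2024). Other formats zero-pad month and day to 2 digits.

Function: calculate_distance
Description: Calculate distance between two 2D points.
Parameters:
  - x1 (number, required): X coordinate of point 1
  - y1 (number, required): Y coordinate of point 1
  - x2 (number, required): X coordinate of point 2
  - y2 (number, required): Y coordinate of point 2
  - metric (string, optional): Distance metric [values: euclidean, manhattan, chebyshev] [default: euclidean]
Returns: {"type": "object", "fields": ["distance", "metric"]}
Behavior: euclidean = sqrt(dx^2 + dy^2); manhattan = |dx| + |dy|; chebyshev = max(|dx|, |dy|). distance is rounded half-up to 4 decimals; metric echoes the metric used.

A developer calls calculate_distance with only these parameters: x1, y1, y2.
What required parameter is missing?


Required parameters: x1, y1, x2, y2
Provided: x1, y1, y2
Missing: x2
x2


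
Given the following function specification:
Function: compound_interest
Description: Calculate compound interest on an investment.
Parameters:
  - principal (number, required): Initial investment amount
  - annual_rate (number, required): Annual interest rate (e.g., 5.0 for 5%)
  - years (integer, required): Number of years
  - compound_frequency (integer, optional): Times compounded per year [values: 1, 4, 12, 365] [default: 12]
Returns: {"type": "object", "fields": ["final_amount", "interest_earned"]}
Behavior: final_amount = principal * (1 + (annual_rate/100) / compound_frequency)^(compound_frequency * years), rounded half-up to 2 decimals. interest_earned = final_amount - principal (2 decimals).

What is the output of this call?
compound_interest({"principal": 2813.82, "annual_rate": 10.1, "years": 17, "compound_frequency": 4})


rate per period = 10.1/100/4 = 0.02525 (keep full precision); periods = 4 * 17 = 68
(1 + 0.02525)^68 = 5.45035639
final_amount = 2813.82 * 5.45035639 = 15336.321825 -> 15336.32
interest_earned = 15336.32 - 2813.82 = 12522.50
Output:
{"final_amount": 15336.32, "interest_earned": 12522.5}


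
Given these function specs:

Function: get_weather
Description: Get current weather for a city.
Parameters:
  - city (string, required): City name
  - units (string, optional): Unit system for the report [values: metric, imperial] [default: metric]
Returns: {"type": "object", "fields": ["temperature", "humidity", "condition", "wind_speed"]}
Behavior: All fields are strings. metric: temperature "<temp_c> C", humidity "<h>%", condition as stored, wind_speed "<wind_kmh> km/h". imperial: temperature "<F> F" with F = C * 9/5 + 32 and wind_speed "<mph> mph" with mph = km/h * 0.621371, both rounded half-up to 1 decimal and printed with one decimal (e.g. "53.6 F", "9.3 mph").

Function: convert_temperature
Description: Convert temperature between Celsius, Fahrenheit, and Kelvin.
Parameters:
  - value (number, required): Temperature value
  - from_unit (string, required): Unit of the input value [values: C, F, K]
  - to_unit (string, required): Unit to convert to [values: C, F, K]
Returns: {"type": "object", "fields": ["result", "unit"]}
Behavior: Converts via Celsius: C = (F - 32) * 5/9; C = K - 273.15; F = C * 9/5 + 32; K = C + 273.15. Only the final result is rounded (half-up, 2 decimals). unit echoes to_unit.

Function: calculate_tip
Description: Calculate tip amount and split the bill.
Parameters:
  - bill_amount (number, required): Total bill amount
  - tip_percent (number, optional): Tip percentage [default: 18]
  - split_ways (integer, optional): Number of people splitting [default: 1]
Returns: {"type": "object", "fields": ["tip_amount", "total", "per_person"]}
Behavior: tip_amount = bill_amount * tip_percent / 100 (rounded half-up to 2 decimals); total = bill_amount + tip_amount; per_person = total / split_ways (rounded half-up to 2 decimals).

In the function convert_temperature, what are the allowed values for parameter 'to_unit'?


The convert_temperature spec declares:
  - to_unit (string, required): Unit to convert to [values: C, F, K]
Allowed values:
C, F, K


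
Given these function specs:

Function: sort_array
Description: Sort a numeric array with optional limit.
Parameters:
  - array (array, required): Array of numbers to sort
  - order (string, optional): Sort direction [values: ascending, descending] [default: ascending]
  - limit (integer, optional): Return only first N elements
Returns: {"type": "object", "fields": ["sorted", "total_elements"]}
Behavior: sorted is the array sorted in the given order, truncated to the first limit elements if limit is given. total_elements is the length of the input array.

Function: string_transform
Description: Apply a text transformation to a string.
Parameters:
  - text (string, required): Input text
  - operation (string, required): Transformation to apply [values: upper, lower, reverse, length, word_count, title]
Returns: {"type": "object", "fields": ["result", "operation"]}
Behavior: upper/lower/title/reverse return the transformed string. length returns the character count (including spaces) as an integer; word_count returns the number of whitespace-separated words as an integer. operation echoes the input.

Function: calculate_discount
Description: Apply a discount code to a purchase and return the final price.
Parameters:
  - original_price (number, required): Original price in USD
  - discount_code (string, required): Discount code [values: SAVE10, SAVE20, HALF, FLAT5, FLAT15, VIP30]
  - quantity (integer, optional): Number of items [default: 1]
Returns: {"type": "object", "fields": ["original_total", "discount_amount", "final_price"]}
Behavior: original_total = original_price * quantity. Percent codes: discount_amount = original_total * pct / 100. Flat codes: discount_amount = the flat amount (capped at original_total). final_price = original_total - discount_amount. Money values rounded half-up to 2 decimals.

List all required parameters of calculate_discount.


Parameters of calculate_discount and their required/optional flag:
  original_price: required
  discount_code: required
  quantity: optional
discount_code, original_price


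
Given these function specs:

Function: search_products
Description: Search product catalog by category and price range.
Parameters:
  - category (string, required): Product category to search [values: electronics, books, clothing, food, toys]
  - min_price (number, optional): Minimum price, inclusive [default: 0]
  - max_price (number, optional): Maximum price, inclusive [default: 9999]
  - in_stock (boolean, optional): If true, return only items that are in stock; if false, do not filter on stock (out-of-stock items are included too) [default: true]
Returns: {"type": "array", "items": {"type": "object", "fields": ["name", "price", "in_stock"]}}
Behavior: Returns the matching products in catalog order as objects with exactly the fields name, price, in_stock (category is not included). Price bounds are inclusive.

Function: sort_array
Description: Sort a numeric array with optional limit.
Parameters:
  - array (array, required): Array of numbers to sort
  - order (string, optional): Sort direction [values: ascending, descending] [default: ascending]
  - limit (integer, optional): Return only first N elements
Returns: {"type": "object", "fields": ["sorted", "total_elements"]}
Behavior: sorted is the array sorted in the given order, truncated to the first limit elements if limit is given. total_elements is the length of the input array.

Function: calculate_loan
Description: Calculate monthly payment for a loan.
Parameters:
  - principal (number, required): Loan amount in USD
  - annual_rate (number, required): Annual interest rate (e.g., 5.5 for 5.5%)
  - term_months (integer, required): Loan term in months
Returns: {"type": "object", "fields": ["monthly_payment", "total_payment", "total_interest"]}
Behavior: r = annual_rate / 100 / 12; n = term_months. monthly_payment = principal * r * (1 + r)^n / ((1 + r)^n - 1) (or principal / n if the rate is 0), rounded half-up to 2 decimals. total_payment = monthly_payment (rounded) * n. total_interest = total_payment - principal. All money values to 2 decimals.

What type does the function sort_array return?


The sort_array spec declares Returns: {"type": "object", "fields": ["sorted", "total_elements"]}
Type:
object


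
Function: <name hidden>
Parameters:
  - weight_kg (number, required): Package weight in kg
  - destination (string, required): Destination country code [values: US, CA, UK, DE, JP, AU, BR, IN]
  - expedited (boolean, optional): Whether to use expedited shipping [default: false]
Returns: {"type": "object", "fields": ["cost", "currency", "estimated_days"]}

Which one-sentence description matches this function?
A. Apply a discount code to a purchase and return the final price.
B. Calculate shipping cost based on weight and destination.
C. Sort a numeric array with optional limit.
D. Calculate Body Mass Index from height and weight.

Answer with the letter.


Parameters weight_kg, destination, expedited and return ["cost", "currency", "estimated_days"] fit: Calculate shipping cost based on weight and destination.
B


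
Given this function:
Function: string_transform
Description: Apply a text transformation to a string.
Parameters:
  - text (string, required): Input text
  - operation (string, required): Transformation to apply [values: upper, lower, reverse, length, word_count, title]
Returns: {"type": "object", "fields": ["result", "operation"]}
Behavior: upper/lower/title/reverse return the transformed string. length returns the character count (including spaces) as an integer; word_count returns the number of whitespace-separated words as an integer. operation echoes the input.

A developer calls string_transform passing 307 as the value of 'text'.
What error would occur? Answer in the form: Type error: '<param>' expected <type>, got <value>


Spec: 'text' is declared as string; 307 is an integer.
Type error: 'text' expected string, got 307


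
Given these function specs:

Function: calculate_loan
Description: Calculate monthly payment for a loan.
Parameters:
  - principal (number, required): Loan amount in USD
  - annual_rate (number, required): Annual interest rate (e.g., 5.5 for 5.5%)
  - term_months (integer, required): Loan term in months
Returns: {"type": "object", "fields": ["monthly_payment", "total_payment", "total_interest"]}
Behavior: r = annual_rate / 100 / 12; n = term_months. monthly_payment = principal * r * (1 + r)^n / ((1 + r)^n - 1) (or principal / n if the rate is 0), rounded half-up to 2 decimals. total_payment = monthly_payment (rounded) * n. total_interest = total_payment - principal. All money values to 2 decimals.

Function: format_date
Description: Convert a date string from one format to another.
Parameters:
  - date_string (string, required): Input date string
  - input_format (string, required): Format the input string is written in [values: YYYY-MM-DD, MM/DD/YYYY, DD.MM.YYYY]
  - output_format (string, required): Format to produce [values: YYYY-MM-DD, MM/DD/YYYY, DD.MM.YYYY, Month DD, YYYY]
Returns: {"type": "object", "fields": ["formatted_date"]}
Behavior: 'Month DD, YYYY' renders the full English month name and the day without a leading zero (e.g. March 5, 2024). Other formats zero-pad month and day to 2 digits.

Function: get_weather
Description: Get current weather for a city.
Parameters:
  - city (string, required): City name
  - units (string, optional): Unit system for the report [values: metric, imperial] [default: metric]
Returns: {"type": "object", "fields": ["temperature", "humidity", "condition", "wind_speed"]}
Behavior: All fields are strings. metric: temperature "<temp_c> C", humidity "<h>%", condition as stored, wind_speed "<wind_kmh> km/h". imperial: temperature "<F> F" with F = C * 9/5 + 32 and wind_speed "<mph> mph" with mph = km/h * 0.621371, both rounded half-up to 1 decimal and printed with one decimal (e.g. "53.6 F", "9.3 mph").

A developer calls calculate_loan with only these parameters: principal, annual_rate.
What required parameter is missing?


Required parameters: principal, annual_rate, term_months
Provided: principal, annual_rate
Missing: term_months
term_months


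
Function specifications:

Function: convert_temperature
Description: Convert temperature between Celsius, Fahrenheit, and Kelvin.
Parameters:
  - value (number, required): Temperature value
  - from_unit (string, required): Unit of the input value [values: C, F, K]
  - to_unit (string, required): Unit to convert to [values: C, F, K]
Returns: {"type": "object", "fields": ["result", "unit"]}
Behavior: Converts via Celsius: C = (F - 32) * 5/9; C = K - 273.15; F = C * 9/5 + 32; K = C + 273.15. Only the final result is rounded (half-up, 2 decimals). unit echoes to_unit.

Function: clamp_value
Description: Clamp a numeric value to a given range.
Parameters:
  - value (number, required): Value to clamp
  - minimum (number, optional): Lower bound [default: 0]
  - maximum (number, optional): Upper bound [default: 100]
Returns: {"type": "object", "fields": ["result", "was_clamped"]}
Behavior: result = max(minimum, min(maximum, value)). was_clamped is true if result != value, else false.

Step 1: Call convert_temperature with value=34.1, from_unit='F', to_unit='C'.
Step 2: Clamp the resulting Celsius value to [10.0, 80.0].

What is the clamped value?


Step 1: convert_temperature(value=34.1, from_unit=F, to_unit=C)
  To C: (34.1 - 32) * 5/9 = 1.166667
  Target is C: 1.166667
  Round to 2 decimals: 1.17
  -> result = 1.17 C
Step 2: clamp_value(value=1.17, minimum=10.0, maximum=80.0)
  result = max(10.0, min(80.0, 1.17)) = max(10.0, 1.17) = 10.0
  was_clamped = (10.0 != 1.17) = true
  -> result = 10.0
10.0


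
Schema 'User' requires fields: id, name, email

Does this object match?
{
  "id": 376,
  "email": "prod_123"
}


Checking required fields...
Missing: name
Invalid - missing required field 'name'


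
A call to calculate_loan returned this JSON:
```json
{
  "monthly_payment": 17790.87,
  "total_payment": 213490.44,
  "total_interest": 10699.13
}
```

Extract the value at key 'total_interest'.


10699.13


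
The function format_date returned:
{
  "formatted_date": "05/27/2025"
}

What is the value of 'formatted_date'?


05/27/2025


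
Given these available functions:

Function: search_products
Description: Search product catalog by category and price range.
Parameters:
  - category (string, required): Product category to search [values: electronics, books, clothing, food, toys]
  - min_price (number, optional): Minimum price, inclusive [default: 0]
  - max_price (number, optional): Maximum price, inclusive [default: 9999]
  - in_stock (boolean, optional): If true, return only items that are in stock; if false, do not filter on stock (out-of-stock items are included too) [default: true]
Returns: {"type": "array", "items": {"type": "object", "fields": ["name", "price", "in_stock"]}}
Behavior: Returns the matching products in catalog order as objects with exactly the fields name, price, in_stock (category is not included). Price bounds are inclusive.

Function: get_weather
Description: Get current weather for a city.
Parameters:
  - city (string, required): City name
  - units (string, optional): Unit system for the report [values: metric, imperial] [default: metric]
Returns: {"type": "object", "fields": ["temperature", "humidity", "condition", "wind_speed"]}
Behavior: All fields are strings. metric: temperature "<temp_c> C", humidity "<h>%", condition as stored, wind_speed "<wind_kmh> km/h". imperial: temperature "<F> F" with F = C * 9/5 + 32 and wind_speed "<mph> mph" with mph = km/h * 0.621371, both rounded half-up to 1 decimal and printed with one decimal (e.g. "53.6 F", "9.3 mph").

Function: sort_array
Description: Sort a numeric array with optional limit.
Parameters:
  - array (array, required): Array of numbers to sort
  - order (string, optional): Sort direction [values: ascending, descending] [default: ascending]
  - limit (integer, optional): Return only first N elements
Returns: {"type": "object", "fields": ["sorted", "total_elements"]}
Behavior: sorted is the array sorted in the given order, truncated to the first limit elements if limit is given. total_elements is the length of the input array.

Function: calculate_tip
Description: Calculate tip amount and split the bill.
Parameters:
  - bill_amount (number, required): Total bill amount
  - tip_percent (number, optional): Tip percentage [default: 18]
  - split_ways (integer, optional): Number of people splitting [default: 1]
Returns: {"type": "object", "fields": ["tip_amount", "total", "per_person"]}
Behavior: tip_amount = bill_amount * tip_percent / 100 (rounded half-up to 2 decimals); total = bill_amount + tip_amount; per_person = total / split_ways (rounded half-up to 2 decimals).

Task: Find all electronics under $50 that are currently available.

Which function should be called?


The task needs a function whose description is: Search product catalog by category and price range.
search_products


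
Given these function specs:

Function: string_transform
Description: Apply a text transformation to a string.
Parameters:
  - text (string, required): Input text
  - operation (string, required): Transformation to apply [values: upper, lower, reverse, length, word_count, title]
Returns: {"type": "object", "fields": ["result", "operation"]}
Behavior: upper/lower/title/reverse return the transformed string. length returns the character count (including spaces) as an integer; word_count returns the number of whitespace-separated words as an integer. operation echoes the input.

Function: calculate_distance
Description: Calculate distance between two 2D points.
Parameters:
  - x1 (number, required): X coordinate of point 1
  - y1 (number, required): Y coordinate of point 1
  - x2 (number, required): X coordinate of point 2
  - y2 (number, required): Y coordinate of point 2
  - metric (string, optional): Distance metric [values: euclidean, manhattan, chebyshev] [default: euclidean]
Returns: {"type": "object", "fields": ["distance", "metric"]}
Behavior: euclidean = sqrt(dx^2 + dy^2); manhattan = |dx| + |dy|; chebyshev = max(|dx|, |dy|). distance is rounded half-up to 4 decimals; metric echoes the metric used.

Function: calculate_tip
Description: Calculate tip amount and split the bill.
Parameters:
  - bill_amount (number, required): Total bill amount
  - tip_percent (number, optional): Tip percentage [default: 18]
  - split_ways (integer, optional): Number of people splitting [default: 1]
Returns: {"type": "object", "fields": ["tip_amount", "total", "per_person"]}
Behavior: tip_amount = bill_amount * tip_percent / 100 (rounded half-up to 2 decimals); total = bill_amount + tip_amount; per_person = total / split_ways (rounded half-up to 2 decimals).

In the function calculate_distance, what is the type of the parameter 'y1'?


The calculate_distance spec declares:
  - y1 (number, required): Y coordinate of point 1
Type:
number


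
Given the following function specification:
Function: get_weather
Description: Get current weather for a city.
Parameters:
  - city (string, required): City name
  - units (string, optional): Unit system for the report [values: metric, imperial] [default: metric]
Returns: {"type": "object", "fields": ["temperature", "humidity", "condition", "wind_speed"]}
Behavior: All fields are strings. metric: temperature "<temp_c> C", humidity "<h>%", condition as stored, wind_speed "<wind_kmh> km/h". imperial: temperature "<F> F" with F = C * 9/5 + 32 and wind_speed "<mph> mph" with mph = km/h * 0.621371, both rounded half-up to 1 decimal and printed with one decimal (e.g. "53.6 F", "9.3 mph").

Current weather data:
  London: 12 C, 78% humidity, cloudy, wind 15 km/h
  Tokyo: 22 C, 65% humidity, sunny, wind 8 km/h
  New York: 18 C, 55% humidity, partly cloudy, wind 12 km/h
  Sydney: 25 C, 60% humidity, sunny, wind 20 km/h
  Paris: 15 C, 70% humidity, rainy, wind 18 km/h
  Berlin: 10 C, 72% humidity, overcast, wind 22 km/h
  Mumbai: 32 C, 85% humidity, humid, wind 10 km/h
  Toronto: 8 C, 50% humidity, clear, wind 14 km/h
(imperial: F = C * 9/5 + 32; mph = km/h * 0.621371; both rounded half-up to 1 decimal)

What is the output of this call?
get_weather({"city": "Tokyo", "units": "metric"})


Tokyo record: 22 C, 65%, sunny, 8 km/h
metric: report values as stored ('<temp_c> C', '<humidity>%', '<wind_kmh> km/h')
Output:
{"temperature": "22 C", "humidity": "65%", "condition": "sunny", "wind_speed": "8 km/h"}


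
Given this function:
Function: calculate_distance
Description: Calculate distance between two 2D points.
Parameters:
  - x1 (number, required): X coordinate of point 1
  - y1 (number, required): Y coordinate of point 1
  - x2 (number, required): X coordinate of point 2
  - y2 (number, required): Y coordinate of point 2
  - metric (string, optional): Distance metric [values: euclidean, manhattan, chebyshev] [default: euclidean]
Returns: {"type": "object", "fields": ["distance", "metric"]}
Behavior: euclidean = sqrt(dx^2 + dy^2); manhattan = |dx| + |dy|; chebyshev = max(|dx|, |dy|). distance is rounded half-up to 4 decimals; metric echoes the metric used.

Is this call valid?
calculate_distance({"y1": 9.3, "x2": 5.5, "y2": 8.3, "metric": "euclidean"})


Checking required parameters...
Missing required parameter: x1
Invalid - missing required parameter 'x1'


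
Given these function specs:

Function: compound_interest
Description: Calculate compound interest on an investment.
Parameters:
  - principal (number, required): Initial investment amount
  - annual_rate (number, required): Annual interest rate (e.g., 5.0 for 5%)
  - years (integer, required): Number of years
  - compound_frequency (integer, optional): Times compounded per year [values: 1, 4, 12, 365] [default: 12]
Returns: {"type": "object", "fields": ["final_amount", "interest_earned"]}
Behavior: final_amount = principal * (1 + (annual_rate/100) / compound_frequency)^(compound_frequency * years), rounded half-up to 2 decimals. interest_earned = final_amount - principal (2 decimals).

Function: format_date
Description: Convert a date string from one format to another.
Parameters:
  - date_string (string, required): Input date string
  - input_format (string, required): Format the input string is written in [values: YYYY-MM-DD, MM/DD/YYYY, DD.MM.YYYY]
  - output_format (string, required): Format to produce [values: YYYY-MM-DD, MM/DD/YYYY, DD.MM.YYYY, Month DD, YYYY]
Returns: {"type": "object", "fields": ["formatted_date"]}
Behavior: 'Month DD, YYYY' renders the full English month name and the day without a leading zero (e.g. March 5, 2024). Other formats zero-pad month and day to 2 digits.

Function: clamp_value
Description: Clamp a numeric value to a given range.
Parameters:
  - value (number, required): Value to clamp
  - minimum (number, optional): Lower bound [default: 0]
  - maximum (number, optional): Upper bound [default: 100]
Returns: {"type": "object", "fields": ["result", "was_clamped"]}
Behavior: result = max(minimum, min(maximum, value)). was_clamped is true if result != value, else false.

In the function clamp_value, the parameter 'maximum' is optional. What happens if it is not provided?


The clamp_value spec declares:
  - maximum (number, optional): Upper bound [default: 100]
It defaults to 100


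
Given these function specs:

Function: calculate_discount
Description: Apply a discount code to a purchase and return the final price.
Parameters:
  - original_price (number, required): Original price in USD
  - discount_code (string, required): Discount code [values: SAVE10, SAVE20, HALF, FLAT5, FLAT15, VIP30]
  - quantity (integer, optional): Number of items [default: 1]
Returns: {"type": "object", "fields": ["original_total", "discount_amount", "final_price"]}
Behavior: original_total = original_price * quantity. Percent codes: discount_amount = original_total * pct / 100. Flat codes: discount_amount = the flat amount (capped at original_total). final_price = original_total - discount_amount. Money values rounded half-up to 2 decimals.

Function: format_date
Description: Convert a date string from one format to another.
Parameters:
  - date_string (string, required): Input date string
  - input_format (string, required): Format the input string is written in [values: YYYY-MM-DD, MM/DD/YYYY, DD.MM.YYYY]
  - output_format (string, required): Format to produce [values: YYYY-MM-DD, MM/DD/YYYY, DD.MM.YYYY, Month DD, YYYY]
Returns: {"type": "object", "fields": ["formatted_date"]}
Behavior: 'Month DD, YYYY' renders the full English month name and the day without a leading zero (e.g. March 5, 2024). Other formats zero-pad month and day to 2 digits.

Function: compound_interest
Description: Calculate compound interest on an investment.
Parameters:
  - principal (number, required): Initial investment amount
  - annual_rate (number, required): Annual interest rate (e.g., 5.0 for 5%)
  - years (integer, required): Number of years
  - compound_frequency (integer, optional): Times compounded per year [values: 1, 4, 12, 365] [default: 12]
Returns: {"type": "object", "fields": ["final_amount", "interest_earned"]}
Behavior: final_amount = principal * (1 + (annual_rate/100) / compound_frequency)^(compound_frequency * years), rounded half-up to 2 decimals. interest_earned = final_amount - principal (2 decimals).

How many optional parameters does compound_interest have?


Parameters of compound_interest: principal (required), annual_rate (required), years (required), compound_frequency (optional)
Optional count:
1


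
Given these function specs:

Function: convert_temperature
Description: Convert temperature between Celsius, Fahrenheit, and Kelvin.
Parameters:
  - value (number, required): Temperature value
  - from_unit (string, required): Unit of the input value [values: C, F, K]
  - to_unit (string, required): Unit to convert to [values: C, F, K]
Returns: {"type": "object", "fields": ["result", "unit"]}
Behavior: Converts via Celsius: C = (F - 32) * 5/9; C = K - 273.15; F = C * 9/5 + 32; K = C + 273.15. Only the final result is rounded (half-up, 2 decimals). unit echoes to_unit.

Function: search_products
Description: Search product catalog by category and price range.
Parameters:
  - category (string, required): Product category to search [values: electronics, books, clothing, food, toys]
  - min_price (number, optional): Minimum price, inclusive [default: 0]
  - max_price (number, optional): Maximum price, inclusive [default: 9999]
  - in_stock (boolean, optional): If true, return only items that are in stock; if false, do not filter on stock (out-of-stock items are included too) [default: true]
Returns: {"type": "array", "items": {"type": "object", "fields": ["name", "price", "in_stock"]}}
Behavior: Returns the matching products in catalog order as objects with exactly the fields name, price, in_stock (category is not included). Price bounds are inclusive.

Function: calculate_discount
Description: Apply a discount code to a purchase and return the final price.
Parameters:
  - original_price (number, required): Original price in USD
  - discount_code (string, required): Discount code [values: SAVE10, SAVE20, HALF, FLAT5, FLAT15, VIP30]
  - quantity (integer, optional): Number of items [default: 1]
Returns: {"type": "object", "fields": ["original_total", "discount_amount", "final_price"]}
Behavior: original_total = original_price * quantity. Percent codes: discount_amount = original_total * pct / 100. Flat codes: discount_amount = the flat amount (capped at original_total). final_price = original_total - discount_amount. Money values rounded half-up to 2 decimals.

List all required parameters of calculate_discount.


Parameters of calculate_discount and their required/optional flag:
  original_price: required
  discount_code: required
  quantity: optional
discount_code, original_price


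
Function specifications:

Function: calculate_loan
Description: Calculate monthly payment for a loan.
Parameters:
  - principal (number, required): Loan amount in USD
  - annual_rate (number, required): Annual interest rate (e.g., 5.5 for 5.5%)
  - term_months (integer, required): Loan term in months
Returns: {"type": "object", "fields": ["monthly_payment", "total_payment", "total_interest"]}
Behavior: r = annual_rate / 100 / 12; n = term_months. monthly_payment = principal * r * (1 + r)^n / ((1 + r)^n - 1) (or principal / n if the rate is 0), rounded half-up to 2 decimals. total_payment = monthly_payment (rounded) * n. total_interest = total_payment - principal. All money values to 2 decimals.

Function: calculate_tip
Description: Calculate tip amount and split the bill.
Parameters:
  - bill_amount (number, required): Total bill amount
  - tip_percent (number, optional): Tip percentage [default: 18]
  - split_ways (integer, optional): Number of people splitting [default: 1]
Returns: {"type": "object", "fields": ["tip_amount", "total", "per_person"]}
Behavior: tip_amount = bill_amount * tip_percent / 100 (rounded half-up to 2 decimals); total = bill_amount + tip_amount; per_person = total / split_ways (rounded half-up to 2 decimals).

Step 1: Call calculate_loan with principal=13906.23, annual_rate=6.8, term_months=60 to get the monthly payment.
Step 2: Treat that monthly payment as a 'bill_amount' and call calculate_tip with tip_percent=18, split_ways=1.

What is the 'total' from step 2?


Step 1: calculate_loan(principal=13906.23, annual_rate=6.8, term_months=60)
  r = 6.8 / 100 / 12 = 0.005666666667 (keep full precision)
  (1 + r)^60 = 1.4035999
  monthly_payment = 13906.23 * 0.005666666667 * 1.4035999 / (1.4035999 - 1) = 274.049716 -> 274.05
  total_payment = 274.05 * 60 = 16443.00
  total_interest = 16443.00 - 13906.23 = 2536.77
  -> monthly_payment = 274.05
Step 2: calculate_tip(bill_amount=274.05, tip_percent=18, split_ways=1)
  tip_amount = 274.05 * 18/100 = 49.329 -> 49.33
  total = 274.05 + 49.33 = 323.38
  per_person = 323.38 / 1 = 323.38 -> 323.38
  -> total = 323.38
$323.38


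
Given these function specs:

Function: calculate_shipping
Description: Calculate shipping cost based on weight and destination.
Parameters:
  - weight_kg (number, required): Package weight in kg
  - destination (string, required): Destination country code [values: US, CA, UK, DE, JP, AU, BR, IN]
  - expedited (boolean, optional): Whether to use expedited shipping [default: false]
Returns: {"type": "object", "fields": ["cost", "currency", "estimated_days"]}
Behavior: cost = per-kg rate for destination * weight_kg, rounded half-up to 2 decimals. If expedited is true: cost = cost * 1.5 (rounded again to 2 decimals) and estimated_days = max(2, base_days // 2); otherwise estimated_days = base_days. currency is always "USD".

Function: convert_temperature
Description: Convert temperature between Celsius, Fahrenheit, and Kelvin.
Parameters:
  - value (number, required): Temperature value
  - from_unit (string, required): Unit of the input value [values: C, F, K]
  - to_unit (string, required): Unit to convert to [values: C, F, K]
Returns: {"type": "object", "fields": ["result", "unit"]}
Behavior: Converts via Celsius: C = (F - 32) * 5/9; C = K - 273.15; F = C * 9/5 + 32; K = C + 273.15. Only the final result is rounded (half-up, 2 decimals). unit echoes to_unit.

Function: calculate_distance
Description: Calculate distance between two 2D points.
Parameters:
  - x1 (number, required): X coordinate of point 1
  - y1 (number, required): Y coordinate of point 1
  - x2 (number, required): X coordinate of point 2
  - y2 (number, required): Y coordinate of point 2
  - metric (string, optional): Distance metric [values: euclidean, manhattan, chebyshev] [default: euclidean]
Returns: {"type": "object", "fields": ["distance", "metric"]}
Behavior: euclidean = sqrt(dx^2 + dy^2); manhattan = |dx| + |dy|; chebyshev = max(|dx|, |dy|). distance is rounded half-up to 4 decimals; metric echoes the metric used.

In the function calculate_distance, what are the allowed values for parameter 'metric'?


The calculate_distance spec declares:
  - metric (string, optional): Distance metric [values: euclidean, manhattan, chebyshev] [default: euclidean]
Allowed values:
euclidean, manhattan, chebyshev


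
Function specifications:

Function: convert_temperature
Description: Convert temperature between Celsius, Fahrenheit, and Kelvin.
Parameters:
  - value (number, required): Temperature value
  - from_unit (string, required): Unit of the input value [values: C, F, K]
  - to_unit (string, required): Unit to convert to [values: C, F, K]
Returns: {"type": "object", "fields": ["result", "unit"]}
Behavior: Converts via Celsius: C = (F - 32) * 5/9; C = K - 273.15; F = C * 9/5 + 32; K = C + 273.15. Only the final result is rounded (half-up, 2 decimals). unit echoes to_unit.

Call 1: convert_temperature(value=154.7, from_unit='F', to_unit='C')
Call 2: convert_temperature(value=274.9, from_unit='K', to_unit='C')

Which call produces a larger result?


Call 1:
  To C: (154.7 - 32) * 5/9 = 68.166667
  Target is C: 68.166667
  Round to 2 decimals: 68.17
  -> 68.17 C
Call 2:
  To C: 274.9 - 273.15 = 1.75
  Target is C: 1.75
  Round to 2 decimals: 1.75
  -> 1.75 C
Call 1 (68.17 C)
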